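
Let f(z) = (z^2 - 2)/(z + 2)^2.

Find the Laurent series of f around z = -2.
Put w = z - (-2), i.e. z = w - 2. The denominator is w^2, so it suffices to rewrite the numerator in powers of w.

P(z) = z^2 - 2
P(w - 2) = 2 - 4*w + w^2

Dividing each term by w^2:
  f = 2/w^2 - 4/w + 1

Substituting back w = z + 2:
  f(z) = 2/(z + 2)^2 - 4/(z + 2) + 1

The series is finite because the numerator is a polynomial; the negative powers form the principal part, and the coefficient of 1/(z + 2) gives Res(f, -2) = -4.

Final answer: 2/(z + 2)^2 - 4/(z + 2) + 1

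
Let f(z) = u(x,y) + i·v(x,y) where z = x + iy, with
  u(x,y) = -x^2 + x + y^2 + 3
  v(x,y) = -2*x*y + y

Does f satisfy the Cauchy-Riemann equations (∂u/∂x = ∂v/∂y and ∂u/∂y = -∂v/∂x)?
∂u/∂x = 1 - 2*x
∂v/∂y = 1 - 2*x
∂u/∂y = 2*y
∂v/∂x = -2*y
∂u/∂x = ∂v/∂y and ∂u/∂y = -∂v/∂x hold identically; f is analytic.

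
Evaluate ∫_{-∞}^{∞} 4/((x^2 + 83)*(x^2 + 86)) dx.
Let f(z) = 4/((z^2 + 83)*(z^2 + 86)). The denominator has no real zeros and deg Q - deg P = 4 ≥ 2, so the integral of f over the upper semicircle |z| = R tends to 0 as R → ∞. Closing the contour in the upper half-plane,
  ∫_{-∞}^{∞} f(x) dx = 2πi · Σ Res(f, z_k)  over the poles with Im z_k > 0.

Zeros of the denominator: z^2 + 86 = 0 gives z = ±sqrt(86)*I; z^2 + 83 = 0 gives z = ±sqrt(83)*I.
Upper half-plane: z = sqrt(83)*I, z = sqrt(86)*I (simple).

Each pole is a simple zero of Q(z) = z^4 + 169*z^2 + 7138, so Res(f, z₀) = P(z₀)/Q'(z₀) with P(z) = 4, Q'(z) = 4*z^3 + 338*z:
  Res(f, sqrt(83)*I) = (4)/(6*sqrt(83)*I) = -2*sqrt(83)*I/249
  Res(f, sqrt(86)*I) = (4)/(-6*sqrt(86)*I) = sqrt(86)*I/129

Sum of residues: I*(-86*sqrt(83) + 83*sqrt(86))/10707
∫_{-∞}^{∞} f(x) dx = 2πi · (I*(-86*sqrt(83) + 83*sqrt(86))/10707) = 2*pi*(-83*sqrt(86) + 86*sqrt(83))/10707

Final answer: 2*pi*(-83*sqrt(86) + 86*sqrt(83))/10707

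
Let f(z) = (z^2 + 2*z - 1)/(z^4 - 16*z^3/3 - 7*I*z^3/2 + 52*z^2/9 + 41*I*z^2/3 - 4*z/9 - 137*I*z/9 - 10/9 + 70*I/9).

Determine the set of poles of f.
The singularities of f are the zeros of the denominator. Factoring,
  z^4 - 16*z^3/3 - 7*I*z^3/2 + 52*z^2/9 + 41*I*z^2/3 - 4*z/9 - 137*I*z/9 - 10/9 + 70*I/9 = (z - 2/3 + I/2)*(z - 2/3 - 2*I)*(z - 1 - I)*(z - 3 - I)
so the candidates are z = 2/3 - I/2, z = 2/3 + 2*I, z = 1 + I, z = 3 + I.

Check the numerator P(z) = z^2 + 2*z - 1 at each one:
  P(2/3 - I/2) = 19/36 - 5*I/3 ≠ 0, so z = 2/3 - I/2 is a (simple) pole.
  P(2/3 + 2*I) = -29/9 + 20*I/3 ≠ 0, so z = 2/3 + 2*I is a (simple) pole.
  P(1 + I) = 1 + 4*I ≠ 0, so z = 1 + I is a (simple) pole.
  P(3 + I) = 13 + 8*I ≠ 0, so z = 3 + I is a (simple) pole.

Poles of f: {2/3 - I/2, 2/3 + 2*I, 1 + I, 3 + I}

Final answer: {2/3 - I/2, 2/3 + 2*I, 1 + I, 3 + I}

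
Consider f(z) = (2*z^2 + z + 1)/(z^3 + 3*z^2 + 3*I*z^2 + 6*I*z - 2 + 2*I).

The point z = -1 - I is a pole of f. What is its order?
Factor the denominator:
  z^3 + 3*z^2 + 3*I*z^2 + 6*I*z - 2 + 2*I = (z + 1 + I)^3

The numerator P(z) = 2*z^2 + z + 1 has P(-1 - I) = 3*I ≠ 0, so no factor of (z + 1 + I) cancels.
Near z = -1 - I we can therefore write f(z) = g(z)/(z + 1 + I)^3 with g analytic at -1 - I and g(-1 - I) ≠ 0 (g is just the numerator).

Hence z = -1 - I is a pole of order 3.

Final answer: 3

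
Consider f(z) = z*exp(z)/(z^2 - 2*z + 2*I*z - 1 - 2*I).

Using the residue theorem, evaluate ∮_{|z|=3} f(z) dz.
By the residue theorem, ∮_C f(z) dz = 2πi · (sum of the residues of f at the poles inside |z| = 3).

The denominator factors as (z + I)*(z - 2 + I), so the singularities of f are simple poles at z = -I, z = 2 - I.
  |-I|² = 1 < 9 = 3², so this pole is inside the contour.
  |2 - I|² = 5 < 9 = 3², so this pole is inside the contour.

With P(z) = z*exp(z) and Q(z) = z^2 - 2*z + 2*I*z - 1 - 2*I, each pole is simple, so Res(f, z₀) = P(z₀)/Q'(z₀) with Q'(z) = 2*z - 2 + 2*I.
  Res(f, -I) = P(-I)/Q'(-I) = (-I*exp(-I))/(-2) = I*exp(-I)/2
  Res(f, 2 - I) = P(2 - I)/Q'(2 - I) = ((2 - I)*exp(2 - I))/(2) = (1 - I/2)*exp(2 - I)

Sum of residues inside C: (1 - I/2)*exp(2 - I) + I*exp(-I)/2
∮_C f(z) dz = 2πi · ((1 - I/2)*exp(2 - I) + I*exp(-I)/2) = -pi*exp(-I) + pi*(1 + 2*I)*exp(2 - I)

Final answer: -pi*exp(-I) + pi*(1 + 2*I)*exp(2 - I)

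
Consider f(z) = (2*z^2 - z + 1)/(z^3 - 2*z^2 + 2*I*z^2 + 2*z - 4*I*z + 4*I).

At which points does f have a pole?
{-2*I, 1 - I, 1 + I}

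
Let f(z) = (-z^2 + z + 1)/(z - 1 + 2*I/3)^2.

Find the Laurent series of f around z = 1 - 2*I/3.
Put w = z - (1 - 2*I/3), i.e. z = w + 1 - 2*I/3. The denominator is w^2, so it suffices to rewrite the numerator in powers of w.

P(z) = -z^2 + z + 1
P(w + 1 - 2*I/3) = 13/9 + 2*I/3 + (-1 + 4*I/3)*w - w^2

Dividing each term by w^2:
  f = (13/9 + 2*I/3)/w^2 + (-1 + 4*I/3)/w - 1

Substituting back w = z - 1 + 2*I/3:
  f(z) = (13/9 + 2*I/3)/(z - 1 + 2*I/3)^2 + (-1 + 4*I/3)/(z - 1 + 2*I/3) - 1

The series is finite because the numerator is a polynomial; the negative powers form the principal part, and the coefficient of 1/(z - 1 + 2*I/3) gives Res(f, 1 - 2*I/3) = -1 + 4*I/3.

Final answer: (13/9 + 2*I/3)/(z - 1 + 2*I/3)^2 + (-1 + 4*I/3)/(z - 1 + 2*I/3) - 1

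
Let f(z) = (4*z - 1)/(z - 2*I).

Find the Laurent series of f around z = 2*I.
Put w = z - (2*I), i.e. z = w + 2*I. The denominator is w, so it suffices to rewrite the numerator in powers of w.

P(z) = 4*z - 1
P(w + 2*I) = -1 + 8*I + 4*w

Dividing each term by w:
  f = (-1 + 8*I)/w + 4

Substituting back w = z - 2*I:
  f(z) = (-1 + 8*I)/(z - 2*I) + 4

The series is finite because the numerator is a polynomial; the negative powers form the principal part, and the coefficient of 1/(z - 2*I) gives Res(f, 2*I) = -1 + 8*I.

Final answer: (-1 + 8*I)/(z - 2*I) + 4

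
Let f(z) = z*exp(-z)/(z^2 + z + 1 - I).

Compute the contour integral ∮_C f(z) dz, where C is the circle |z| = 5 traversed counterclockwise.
By the residue theorem, ∮_C f(z) dz = 2πi · (sum of the residues of f at the poles inside |z| = 5).

The denominator factors as (z + 1 + I)*(z - I), so the singularities of f are simple poles at z = -1 - I, z = I.
  |-1 - I|² = 2 < 25 = 5², so this pole is inside the contour.
  |I|² = 1 < 25 = 5², so this pole is inside the contour.

With P(z) = z*exp(-z) and Q(z) = z^2 + z + 1 - I, each pole is simple, so Res(f, z₀) = P(z₀)/Q'(z₀) with Q'(z) = 2*z + 1.
  Res(f, -1 - I) = P(-1 - I)/Q'(-1 - I) = ((-1 - I)*exp(1 + I))/(-1 - 2*I) = (3/5 - I/5)*exp(1 + I)
  Res(f, I) = P(I)/Q'(I) = (I*exp(-I))/(1 + 2*I) = (2/5 + I/5)*exp(-I)

Sum of residues inside C: (2/5 + I/5)*exp(-I) + (3/5 - I/5)*exp(1 + I)
∮_C f(z) dz = 2πi · ((2/5 + I/5)*exp(-I) + (3/5 - I/5)*exp(1 + I)) = pi*(-2/5 + 4*I/5)*exp(-I) + pi*(2/5 + 6*I/5)*exp(1 + I)

Final answer: pi*(-2/5 + 4*I/5)*exp(-I) + pi*(2/5 + 6*I/5)*exp(1 + I)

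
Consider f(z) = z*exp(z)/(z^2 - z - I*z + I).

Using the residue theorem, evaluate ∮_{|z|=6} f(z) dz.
By the residue theorem, ∮_C f(z) dz = 2πi · (sum of the residues of f at the poles inside |z| = 6).

The denominator factors as (z - 1)*(z - I), so the singularities of f are simple poles at z = 1, z = I.
  |1|² = 1 < 36 = 6², so this pole is inside the contour.
  |I|² = 1 < 36 = 6², so this pole is inside the contour.

With P(z) = z*exp(z) and Q(z) = z^2 - z - I*z + I, each pole is simple, so Res(f, z₀) = P(z₀)/Q'(z₀) with Q'(z) = 2*z - 1 - I.
  Res(f, 1) = P(1)/Q'(1) = (exp(1))/(1 - I) = exp(1)*(1/2 + I/2)
  Res(f, I) = P(I)/Q'(I) = (I*exp(I))/(-1 + I) = (1/2 - I/2)*exp(I)

Sum of residues inside C: (1/2 - I/2)*exp(I) + exp(1)*(1/2 + I/2)
∮_C f(z) dz = 2πi · ((1/2 - I/2)*exp(I) + exp(1)*(1/2 + I/2)) = pi*(1 + I)*exp(I) + exp(1)*pi*(-1 + I)

Final answer: pi*(1 + I)*exp(I) + exp(1)*pi*(-1 + I)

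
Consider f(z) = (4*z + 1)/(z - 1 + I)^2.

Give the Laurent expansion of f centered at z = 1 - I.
Put w = z - (1 - I), i.e. z = w + 1 - I. The denominator is w^2, so it suffices to rewrite the numerator in powers of w.

P(z) = 4*z + 1
P(w + 1 - I) = 5 - 4*I + 4*w

Dividing each term by w^2:
  f = (5 - 4*I)/w^2 + 4/w

Substituting back w = z - 1 + I:
  f(z) = (5 - 4*I)/(z - 1 + I)^2 + 4/(z - 1 + I)

The series is finite because the numerator is a polynomial; the negative powers form the principal part, and the coefficient of 1/(z - 1 + I) gives Res(f, 1 - I) = 4.

Final answer: (5 - 4*I)/(z - 1 + I)^2 + 4/(z - 1 + I)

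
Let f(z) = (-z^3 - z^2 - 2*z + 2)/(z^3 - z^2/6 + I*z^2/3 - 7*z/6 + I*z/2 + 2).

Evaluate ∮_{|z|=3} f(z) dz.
pi*(-2/3 - 7*I/3)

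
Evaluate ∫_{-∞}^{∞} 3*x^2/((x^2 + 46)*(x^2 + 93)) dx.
Let f(z) = 3*z^2/((z^2 + 46)*(z^2 + 93)). The denominator has no real zeros and deg Q - deg P = 2 ≥ 2, so the integral of f over the upper semicircle |z| = R tends to 0 as R → ∞. Closing the contour in the upper half-plane,
  ∫_{-∞}^{∞} f(x) dx = 2πi · Σ Res(f, z_k)  over the poles with Im z_k > 0.

Zeros of the denominator: z^2 + 93 = 0 gives z = ±sqrt(93)*I; z^2 + 46 = 0 gives z = ±sqrt(46)*I.
Upper half-plane: z = sqrt(46)*I, z = sqrt(93)*I (simple).

Each pole is a simple zero of Q(z) = z^4 + 139*z^2 + 4278, so Res(f, z₀) = P(z₀)/Q'(z₀) with P(z) = 3*z^2, Q'(z) = 4*z^3 + 278*z:
  Res(f, sqrt(46)*I) = (-138)/(94*sqrt(46)*I) = 3*sqrt(46)*I/94
  Res(f, sqrt(93)*I) = (-279)/(-94*sqrt(93)*I) = -3*sqrt(93)*I/94

Sum of residues: 3*I*(-sqrt(93) + sqrt(46))/94
∫_{-∞}^{∞} f(x) dx = 2πi · (3*I*(-sqrt(93) + sqrt(46))/94) = 3*pi*(-sqrt(46) + sqrt(93))/47

Final answer: 3*pi*(-sqrt(46) + sqrt(93))/47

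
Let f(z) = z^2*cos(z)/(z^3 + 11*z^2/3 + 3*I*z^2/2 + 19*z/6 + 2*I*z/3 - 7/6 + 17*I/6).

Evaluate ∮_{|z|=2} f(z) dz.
By the residue theorem, ∮_C f(z) dz = 2πi · (sum of the residues of f at the poles inside |z| = 2).

The denominator factors as (z + 3 + 2*I)*(z - 1/3 + I/2)*(z + 1 - I), so the singularities of f are simple poles at z = -3 - 2*I, z = 1/3 - I/2, z = -1 + I.
  |-3 - 2*I|² = 13 > 4 = 2², so this pole is outside the contour.
  |1/3 - I/2|² = 13/36 < 4 = 2², so this pole is inside the contour.
  |-1 + I|² = 2 < 4 = 2², so this pole is inside the contour.

With P(z) = z^2*cos(z) and Q(z) = z^3 + 11*z^2/3 + 3*I*z^2/2 + 19*z/6 + 2*I*z/3 - 7/6 + 17*I/6, each pole is simple, so Res(f, z₀) = P(z₀)/Q'(z₀) with Q'(z) = 3*z^2 + 22*z/3 + 3*I*z + 19/6 + 2*I/3.
  Res(f, 1/3 - I/2) = P(1/3 - I/2)/Q'(1/3 - I/2) = ((-5/36 - I/3)*cos(1/3 - I/2))/(241/36 - 3*I) = (7/5365 - 264*I/5365)*cos(1/3 - I/2)
  Res(f, -1 + I) = P(-1 + I)/Q'(-1 + I) = (-2*I*cos(1 - I))/(-43/6 - I) = (72/1885 + 516*I/1885)*cos(1 - I)

Sum of residues inside C: (7/5365 - 264*I/5365)*cos(1/3 - I/2) + (72/1885 + 516*I/1885)*cos(1 - I)
∮_C f(z) dz = 2πi · ((7/5365 - 264*I/5365)*cos(1/3 - I/2) + (72/1885 + 516*I/1885)*cos(1 - I)) = pi*(-1032/1885 + 144*I/1885)*cos(1 - I) + pi*(528/5365 + 14*I/5365)*cos(1/3 - I/2)

Final answer: pi*(-1032/1885 + 144*I/1885)*cos(1 - I) + pi*(528/5365 + 14*I/5365)*cos(1/3 - I/2)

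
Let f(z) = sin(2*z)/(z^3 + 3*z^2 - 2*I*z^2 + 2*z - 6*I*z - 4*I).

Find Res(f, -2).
Write f(z) = P(z)/Q(z) with P(z) = sin(2*z) and Q(z) = z^3 + 3*z^2 - 2*I*z^2 + 2*z - 6*I*z - 4*I.
The denominator factors as Q(z) = (z - 2*I)*(z + 2)*(z + 1), so z = -2 is a simple zero of Q and P is analytic there; z = -2 is therefore a simple pole and
  Res(f, z₀) = P(z₀)/Q'(z₀).

Q'(z) = 3*z^2 + 6*z - 4*I*z + 2 - 6*I, so Q'(-2) = 2 + 2*I.
P(-2) = -sin(4).

Res(f, -2) = (-sin(4))/(2 + 2*I) = (-1/4 + I/4)*sin(4)

Final answer: (-1/4 + I/4)*sin(4)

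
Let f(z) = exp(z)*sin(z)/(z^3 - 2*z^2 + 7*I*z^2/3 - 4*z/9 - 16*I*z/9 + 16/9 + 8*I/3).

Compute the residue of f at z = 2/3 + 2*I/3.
(-63/410 - 27*I/820)*exp(2/3 + 2*I/3)*sin(2/3 + 2*I/3)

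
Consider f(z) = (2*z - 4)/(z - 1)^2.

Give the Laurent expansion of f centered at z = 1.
-2/(z - 1)^2 + 2/(z - 1)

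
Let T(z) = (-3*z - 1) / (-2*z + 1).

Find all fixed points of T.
T(z) = z means -3*z - 1 = z*(-2*z + 1), i.e.
  -2*z^2 + 4*z + 1 = 0.
Discriminant: (4)^2 - 4*(-2)*(1) = 24, so the roots are real.
  z = (-4 ± sqrt(24))/(2*(-2))
Fixed points: {1 - sqrt(6)/2, 1 + sqrt(6)/2}

Final answer: {1 - sqrt(6)/2, 1 + sqrt(6)/2}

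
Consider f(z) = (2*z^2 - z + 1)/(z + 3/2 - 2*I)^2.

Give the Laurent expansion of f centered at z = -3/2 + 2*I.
Put w = z - (-3/2 + 2*I), i.e. z = w - 3/2 + 2*I. The denominator is w^2, so it suffices to rewrite the numerator in powers of w.

P(z) = 2*z^2 - z + 1
P(w - 3/2 + 2*I) = -1 - 14*I + (-7 + 8*I)*w + 2*w^2

Dividing each term by w^2:
  f = (-1 - 14*I)/w^2 + (-7 + 8*I)/w + 2

Substituting back w = z + 3/2 - 2*I:
  f(z) = (-1 - 14*I)/(z + 3/2 - 2*I)^2 + (-7 + 8*I)/(z + 3/2 - 2*I) + 2

The series is finite because the numerator is a polynomial; the negative powers form the principal part, and the coefficient of 1/(z + 3/2 - 2*I) gives Res(f, -3/2 + 2*I) = -7 + 8*I.

Final answer: (-1 - 14*I)/(z + 3/2 - 2*I)^2 + (-7 + 8*I)/(z + 3/2 - 2*I) + 2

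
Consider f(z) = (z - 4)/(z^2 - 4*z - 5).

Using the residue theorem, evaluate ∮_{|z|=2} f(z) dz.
By the residue theorem, ∮_C f(z) dz = 2πi · (sum of the residues of f at the poles inside |z| = 2).

The denominator factors as (z - 5)*(z + 1), so the singularities of f are simple poles at z = 5, z = -1.
  |5|² = 25 > 4 = 2², so this pole is outside the contour.
  |-1|² = 1 < 4 = 2², so this pole is inside the contour.

With P(z) = z - 4 and Q(z) = z^2 - 4*z - 5, each pole is simple, so Res(f, z₀) = P(z₀)/Q'(z₀) with Q'(z) = 2*z - 4.
  Res(f, -1) = P(-1)/Q'(-1) = (-5)/(-6) = 5/6

∮_C f(z) dz = 2πi · (5/6) = 5*I*pi/3

Final answer: 5*I*pi/3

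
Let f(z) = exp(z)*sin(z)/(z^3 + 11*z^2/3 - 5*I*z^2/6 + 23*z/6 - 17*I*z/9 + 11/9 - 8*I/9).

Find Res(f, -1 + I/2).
(540/481 + 576*I/481)*exp(-1 + I/2)*sin(1 - I/2)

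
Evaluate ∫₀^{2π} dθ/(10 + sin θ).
2*sqrt(11)*pi/33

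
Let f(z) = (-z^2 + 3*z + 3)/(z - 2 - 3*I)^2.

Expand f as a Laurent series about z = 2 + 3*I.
Put w = z - (2 + 3*I), i.e. z = w + 2 + 3*I. The denominator is w^2, so it suffices to rewrite the numerator in powers of w.

P(z) = -z^2 + 3*z + 3
P(w + 2 + 3*I) = 14 - 3*I + (-1 - 6*I)*w - w^2

Dividing each term by w^2:
  f = (14 - 3*I)/w^2 + (-1 - 6*I)/w - 1

Substituting back w = z - 2 - 3*I:
  f(z) = (14 - 3*I)/(z - 2 - 3*I)^2 + (-1 - 6*I)/(z - 2 - 3*I) - 1

The series is finite because the numerator is a polynomial; the negative powers form the principal part, and the coefficient of 1/(z - 2 - 3*I) gives Res(f, 2 + 3*I) = -1 - 6*I.

Final answer: (14 - 3*I)/(z - 2 - 3*I)^2 + (-1 - 6*I)/(z - 2 - 3*I) - 1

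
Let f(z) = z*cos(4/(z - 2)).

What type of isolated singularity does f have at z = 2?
Let u = z - 2. Then
  cos(4/u) = Σ_{k≥0} (-1)^k (4)^(2k)/((2k)!·u^(2k)) = 1 - 8/u^2 + 32/(3*u^4) + ...
which has infinitely many negative powers of u, so cos(4/(z - 2)) has an essential singularity at z = 2.
The extra factor z is a nonzero polynomial; if the product had at most a pole at z = 2, dividing by that polynomial would leave cos(4/(z - 2)) with at most a pole too — contradiction. (Equivalently, the product's Laurent series still has infinitely many negative powers.)
So the singularity is essential.

Final answer: essential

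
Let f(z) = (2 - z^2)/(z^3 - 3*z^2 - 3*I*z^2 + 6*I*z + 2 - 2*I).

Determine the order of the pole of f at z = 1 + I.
Factor the denominator:
  z^3 - 3*z^2 - 3*I*z^2 + 6*I*z + 2 - 2*I = (z - 1 - I)^3

The numerator P(z) = 2 - z^2 has P(1 + I) = 2 - 2*I ≠ 0, so no factor of (z - 1 - I) cancels.
Near z = 1 + I we can therefore write f(z) = g(z)/(z - 1 - I)^3 with g analytic at 1 + I and g(1 + I) ≠ 0 (g is just the numerator).

Hence z = 1 + I is a pole of order 3.

Final answer: 3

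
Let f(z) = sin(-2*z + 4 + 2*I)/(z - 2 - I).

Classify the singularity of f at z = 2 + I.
removable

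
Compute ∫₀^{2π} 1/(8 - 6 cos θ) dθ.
Call the integral J. The integrand is 2π-periodic and we integrate over a full period, so shifting θ does not change the value (θ → θ + π flips the sign of the trig term). Hence
  J = ∫₀^{2π} dθ/(8 + 6 cos θ).
Put z = e^{iθ}: then cos θ = (z + 1/z)/2, dθ = dz/(iz), and z runs once counterclockwise around |z| = 1:
  J = ∮_{|z|=1} 1/(8 + 6*(z + 1/z)/2) · dz/(iz) = (2/i) ∮_{|z|=1} dz/(6*z^2 + 16*z + 6).
The roots of 6*z^2 + 16*z + 6 are z = (-8 ± sqrt(8^2 - 6^2))/6, with sqrt(28) = 2*sqrt(7); their product is 1, so only z₊ = -4/3 + sqrt(7)/3 lies inside the unit circle (z₋ = -4/3 - sqrt(7)/3 lies outside).
z₊ is a simple zero of q(z) = 6*z^2 + 16*z + 6, so Res(1/q, z₊) = 1/q'(z₊) with q'(z) = 12*z + 16; and q'(z₊) = 6*(z₊ - z₋) = 4*sqrt(7).
Therefore J = (2/i) · 2πi · 1/(4*sqrt(7)) = 2*pi/(2*sqrt(7)) = sqrt(7)*pi/7

Final answer: sqrt(7)*pi/7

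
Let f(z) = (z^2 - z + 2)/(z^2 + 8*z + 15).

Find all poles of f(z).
The singularities of f are the zeros of the denominator. Factoring,
  z^2 + 8*z + 15 = (z + 5)*(z + 3)
so the candidates are z = -5, z = -3.

Check the numerator P(z) = z^2 - z + 2 at each one:
  P(-5) = 32 ≠ 0, so z = -5 is a (simple) pole.
  P(-3) = 14 ≠ 0, so z = -3 is a (simple) pole.

Poles of f: {-5, -3}

Final answer: {-5, -3}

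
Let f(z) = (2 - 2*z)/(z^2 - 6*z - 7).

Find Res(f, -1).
Write f(z) = P(z)/Q(z) with P(z) = 2 - 2*z and Q(z) = z^2 - 6*z - 7.
The denominator factors as Q(z) = (z - 7)*(z + 1), so z = -1 is a simple zero of Q and P is analytic there; z = -1 is therefore a simple pole and
  Res(f, z₀) = P(z₀)/Q'(z₀).

Q'(z) = 2*z - 6, so Q'(-1) = -8.
P(-1) = 4.

Res(f, -1) = (4)/(-8) = -1/2

Final answer: -1/2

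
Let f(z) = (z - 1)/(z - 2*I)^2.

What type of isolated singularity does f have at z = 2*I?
Write f(z) = g(z)/(z - 2*I)^2 with g(z) = z - 1.
g is entire and g(2*I) = -1 + 2*I ≠ 0, so no factor of (z - 2*I) cancels: the Laurent expansion of f about z = 2*I starts at the power -2, i.e. lim_{z→z₀} (z - z₀)^2 f(z) = -1 + 2*I is finite and nonzero.
So z = 2*I is a pole of order 2.

Final answer: pole of order 2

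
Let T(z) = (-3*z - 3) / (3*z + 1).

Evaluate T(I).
Substitute z = I:
  numerator:   -3*(I) - 3 = -3 - 3*I
  denominator: 3*(I) + 1 = 1 + 3*I
T(I) = (-3 - 3*I)/(1 + 3*I); multiplying numerator and denominator by the conjugate 1 - 3*I gives (-12 + 6*I)/10 = -6/5 + 3*I/5

Final answer: -6/5 + 3*I/5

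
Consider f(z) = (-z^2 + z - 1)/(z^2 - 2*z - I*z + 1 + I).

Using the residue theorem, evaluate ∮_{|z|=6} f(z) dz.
pi*(2 - 2*I)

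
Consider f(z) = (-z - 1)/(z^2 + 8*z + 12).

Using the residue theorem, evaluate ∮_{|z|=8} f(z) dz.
By the residue theorem, ∮_C f(z) dz = 2πi · (sum of the residues of f at the poles inside |z| = 8).

The denominator factors as (z + 2)*(z + 6), so the singularities of f are simple poles at z = -2, z = -6.
  |-2|² = 4 < 64 = 8², so this pole is inside the contour.
  |-6|² = 36 < 64 = 8², so this pole is inside the contour.

With P(z) = -z - 1 and Q(z) = z^2 + 8*z + 12, each pole is simple, so Res(f, z₀) = P(z₀)/Q'(z₀) with Q'(z) = 2*z + 8.
  Res(f, -2) = P(-2)/Q'(-2) = (1)/(4) = 1/4
  Res(f, -6) = P(-6)/Q'(-6) = (5)/(-4) = -5/4

Sum of residues inside C: -1
∮_C f(z) dz = 2πi · (-1) = -2*I*pi

Final answer: -2*I*pi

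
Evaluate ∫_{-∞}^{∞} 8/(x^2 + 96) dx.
Let f(z) = 8/(z^2 + 96). The denominator has no real zeros and deg Q - deg P = 2 ≥ 2, so the integral of f over the upper semicircle |z| = R tends to 0 as R → ∞. Closing the contour in the upper half-plane,
  ∫_{-∞}^{∞} f(x) dx = 2πi · Σ Res(f, z_k)  over the poles with Im z_k > 0.

Zeros of the denominator: z^2 + 96 = 0 gives z = ±4*sqrt(6)*I.
Upper half-plane: z = 4*sqrt(6)*I (simple).

Each pole is a simple zero of Q(z) = z^2 + 96, so Res(f, z₀) = P(z₀)/Q'(z₀) with P(z) = 8, Q'(z) = 2*z:
  Res(f, 4*sqrt(6)*I) = (8)/(8*sqrt(6)*I) = -sqrt(6)*I/6

∫_{-∞}^{∞} f(x) dx = 2πi · (-sqrt(6)*I/6) = sqrt(6)*pi/3

Final answer: sqrt(6)*pi/3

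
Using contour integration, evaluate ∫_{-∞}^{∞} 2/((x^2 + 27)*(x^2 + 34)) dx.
Let f(z) = 2/((z^2 + 27)*(z^2 + 34)). The denominator has no real zeros and deg Q - deg P = 4 ≥ 2, so the integral of f over the upper semicircle |z| = R tends to 0 as R → ∞. Closing the contour in the upper half-plane,
  ∫_{-∞}^{∞} f(x) dx = 2πi · Σ Res(f, z_k)  over the poles with Im z_k > 0.

Zeros of the denominator: z^2 + 34 = 0 gives z = ±sqrt(34)*I; z^2 + 27 = 0 gives z = ±3*sqrt(3)*I.
Upper half-plane: z = 3*sqrt(3)*I, z = sqrt(34)*I (simple).

Each pole is a simple zero of Q(z) = z^4 + 61*z^2 + 918, so Res(f, z₀) = P(z₀)/Q'(z₀) with P(z) = 2, Q'(z) = 4*z^3 + 122*z:
  Res(f, 3*sqrt(3)*I) = (2)/(42*sqrt(3)*I) = -sqrt(3)*I/63
  Res(f, sqrt(34)*I) = (2)/(-14*sqrt(34)*I) = sqrt(34)*I/238

Sum of residues: I*(-sqrt(3)/63 + sqrt(34)/238)
∫_{-∞}^{∞} f(x) dx = 2πi · (I*(-sqrt(3)/63 + sqrt(34)/238)) = pi*(-9*sqrt(34) + 34*sqrt(3))/1071

Final answer: pi*(-9*sqrt(34) + 34*sqrt(3))/1071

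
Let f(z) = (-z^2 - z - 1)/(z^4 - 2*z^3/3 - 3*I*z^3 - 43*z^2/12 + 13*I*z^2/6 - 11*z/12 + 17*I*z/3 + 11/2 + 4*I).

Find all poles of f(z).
{-1 - I/2, -1/3 + 2*I, 3*I/2, 2}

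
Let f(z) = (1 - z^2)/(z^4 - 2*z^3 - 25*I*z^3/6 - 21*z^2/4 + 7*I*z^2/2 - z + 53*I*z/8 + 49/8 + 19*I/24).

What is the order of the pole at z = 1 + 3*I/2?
Factor the denominator:
  z^4 - 2*z^3 - 25*I*z^3/6 - 21*z^2/4 + 7*I*z^2/2 - z + 53*I*z/8 + 49/8 + 19*I/24 = (z - 1 - 3*I/2)^3*(z + 1 + I/3)

The numerator P(z) = 1 - z^2 has P(1 + 3*I/2) = 9/4 - 3*I ≠ 0, so no factor of (z - 1 - 3*I/2) cancels.
Near z = 1 + 3*I/2 we can therefore write f(z) = g(z)/(z - 1 - 3*I/2)^3 with g analytic at 1 + 3*I/2 and g(1 + 3*I/2) ≠ 0 (g is the numerator divided by the remaining denominator factors).

Hence z = 1 + 3*I/2 is a pole of order 3.

Final answer: 3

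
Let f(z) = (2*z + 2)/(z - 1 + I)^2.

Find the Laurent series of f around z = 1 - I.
Put w = z - (1 - I), i.e. z = w + 1 - I. The denominator is w^2, so it suffices to rewrite the numerator in powers of w.

P(z) = 2*z + 2
P(w + 1 - I) = 4 - 2*I + 2*w

Dividing each term by w^2:
  f = (4 - 2*I)/w^2 + 2/w

Substituting back w = z - 1 + I:
  f(z) = (4 - 2*I)/(z - 1 + I)^2 + 2/(z - 1 + I)

The series is finite because the numerator is a polynomial; the negative powers form the principal part, and the coefficient of 1/(z - 1 + I) gives Res(f, 1 - I) = 2.

Final answer: (4 - 2*I)/(z - 1 + I)^2 + 2/(z - 1 + I)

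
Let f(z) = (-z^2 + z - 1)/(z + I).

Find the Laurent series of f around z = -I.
-I/(z + I) + 1 + 2*I - (z + I)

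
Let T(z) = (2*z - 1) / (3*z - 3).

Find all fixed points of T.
T(z) = z means 2*z - 1 = z*(3*z - 3), i.e.
  3*z^2 - 5*z + 1 = 0.
Discriminant: (-5)^2 - 4*(3)*(1) = 13, so the roots are real.
  z = (5 ± sqrt(13))/(2*(3))
Fixed points: {5/6 - sqrt(13)/6, sqrt(13)/6 + 5/6}

Final answer: {5/6 - sqrt(13)/6, sqrt(13)/6 + 5/6}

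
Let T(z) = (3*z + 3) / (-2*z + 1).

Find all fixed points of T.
T(z) = z means 3*z + 3 = z*(-2*z + 1), i.e.
  -2*z^2 - 2*z - 3 = 0.
Discriminant: (-2)^2 - 4*(-2)*(-3) = -20, so the roots are complex conjugates.
  z = (2 ± I*sqrt(20))/(2*(-2))
Fixed points: {-1/2 - sqrt(5)*I/2, -1/2 + sqrt(5)*I/2}

Final answer: {-1/2 - sqrt(5)*I/2, -1/2 + sqrt(5)*I/2}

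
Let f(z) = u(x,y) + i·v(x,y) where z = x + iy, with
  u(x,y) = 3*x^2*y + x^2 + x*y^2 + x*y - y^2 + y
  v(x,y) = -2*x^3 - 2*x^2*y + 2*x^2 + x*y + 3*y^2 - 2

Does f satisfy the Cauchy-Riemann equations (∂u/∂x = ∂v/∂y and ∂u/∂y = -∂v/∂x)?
∂u/∂x = 6*x*y + 2*x + y^2 + y
∂v/∂y = -2*x^2 + x + 6*y
∂u/∂y = 3*x^2 + 2*x*y + x - 2*y + 1
∂v/∂x = -6*x^2 - 4*x*y + 4*x + y
∂u/∂x ≠ ∂v/∂y and ∂u/∂y ≠ -∂v/∂x; the Cauchy-Riemann equations are not satisfied, so f is not analytic.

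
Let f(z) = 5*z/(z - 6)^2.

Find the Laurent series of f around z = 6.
Put w = z - (6), i.e. z = w + 6. The denominator is w^2, so it suffices to rewrite the numerator in powers of w.

P(z) = 5*z
P(w + 6) = 30 + 5*w

Dividing each term by w^2:
  f = 30/w^2 + 5/w

Substituting back w = z - 6:
  f(z) = 30/(z - 6)^2 + 5/(z - 6)

The series is finite because the numerator is a polynomial; the negative powers form the principal part, and the coefficient of 1/(z - 6) gives Res(f, 6) = 5.

Final answer: 30/(z - 6)^2 + 5/(z - 6)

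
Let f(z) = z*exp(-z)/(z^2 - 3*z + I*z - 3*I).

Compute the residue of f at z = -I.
Write f(z) = P(z)/Q(z) with P(z) = z*exp(-z) and Q(z) = z^2 - 3*z + I*z - 3*I.
The denominator factors as Q(z) = (z + I)*(z - 3), so z = -I is a simple zero of Q and P is analytic there; z = -I is therefore a simple pole and
  Res(f, z₀) = P(z₀)/Q'(z₀).

Q'(z) = 2*z - 3 + I, so Q'(-I) = -3 - I.
P(-I) = -I*exp(I).

Res(f, -I) = (-I*exp(I))/(-3 - I) = (1/10 + 3*I/10)*exp(I)

Final answer: (1/10 + 3*I/10)*exp(I)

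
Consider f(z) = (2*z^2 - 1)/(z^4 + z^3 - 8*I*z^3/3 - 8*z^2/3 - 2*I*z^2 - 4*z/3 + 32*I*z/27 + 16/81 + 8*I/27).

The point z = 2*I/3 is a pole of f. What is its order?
Factor the denominator:
  z^4 + z^3 - 8*I*z^3/3 - 8*z^2/3 - 2*I*z^2 - 4*z/3 + 32*I*z/27 + 16/81 + 8*I/27 = (z - 2*I/3)^3*(z + 1 - 2*I/3)

The numerator P(z) = 2*z^2 - 1 has P(2*I/3) = -17/9 ≠ 0, so no factor of (z - 2*I/3) cancels.
Near z = 2*I/3 we can therefore write f(z) = g(z)/(z - 2*I/3)^3 with g analytic at 2*I/3 and g(2*I/3) ≠ 0 (g is the numerator divided by the remaining denominator factors).

Hence z = 2*I/3 is a pole of order 3.

Final answer: 3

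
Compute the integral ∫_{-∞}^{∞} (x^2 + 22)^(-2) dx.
sqrt(22)*pi/968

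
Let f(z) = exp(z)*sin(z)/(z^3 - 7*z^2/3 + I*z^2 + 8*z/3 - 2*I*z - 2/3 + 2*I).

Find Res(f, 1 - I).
Write f(z) = P(z)/Q(z) with P(z) = exp(z)*sin(z) and Q(z) = z^3 - 7*z^2/3 + I*z^2 + 8*z/3 - 2*I*z - 2/3 + 2*I.
The denominator factors as Q(z) = (z - 1 + I)*(z - 1/3 + I)*(z - 1 - I), so z = 1 - I is a simple zero of Q and P is analytic there; z = 1 - I is therefore a simple pole and
  Res(f, z₀) = P(z₀)/Q'(z₀).

Q'(z) = 3*z^2 - 14*z/3 + 2*I*z + 8/3 - 2*I, so Q'(1 - I) = -4*I/3.
P(1 - I) = exp(1 - I)*sin(1 - I).

Res(f, 1 - I) = (exp(1 - I)*sin(1 - I))/(-4*I/3) = 3*I*exp(1 - I)*sin(1 - I)/4

Final answer: 3*I*exp(1 - I)*sin(1 - I)/4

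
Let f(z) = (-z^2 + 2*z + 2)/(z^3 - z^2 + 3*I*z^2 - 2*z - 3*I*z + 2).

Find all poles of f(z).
The singularities of f are the zeros of the denominator. Factoring,
  z^3 - z^2 + 3*I*z^2 - 2*z - 3*I*z + 2 = (z + I)*(z + 2*I)*(z - 1)
so the candidates are z = -I, z = -2*I, z = 1.

Check the numerator P(z) = -z^2 + 2*z + 2 at each one:
  P(-I) = 3 - 2*I ≠ 0, so z = -I is a (simple) pole.
  P(-2*I) = 6 - 4*I ≠ 0, so z = -2*I is a (simple) pole.
  P(1) = 3 ≠ 0, so z = 1 is a (simple) pole.

Poles of f: {-2*I, -I, 1}

Final answer: {-2*I, -I, 1}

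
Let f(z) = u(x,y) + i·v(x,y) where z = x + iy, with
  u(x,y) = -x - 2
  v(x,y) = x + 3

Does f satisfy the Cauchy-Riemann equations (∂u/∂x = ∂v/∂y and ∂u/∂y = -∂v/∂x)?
∂u/∂x = -1
∂v/∂y = 0
∂u/∂y = 0
∂v/∂x = 1
∂u/∂x ≠ ∂v/∂y and ∂u/∂y ≠ -∂v/∂x; the Cauchy-Riemann equations are not satisfied, so f is not analytic.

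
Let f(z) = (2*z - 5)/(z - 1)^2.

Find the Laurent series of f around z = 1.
Put w = z - (1), i.e. z = w + 1. The denominator is w^2, so it suffices to rewrite the numerator in powers of w.

P(z) = 2*z - 5
P(w + 1) = -3 + 2*w

Dividing each term by w^2:
  f = -3/w^2 + 2/w

Substituting back w = z - 1:
  f(z) = -3/(z - 1)^2 + 2/(z - 1)

The series is finite because the numerator is a polynomial; the negative powers form the principal part, and the coefficient of 1/(z - 1) gives Res(f, 1) = 2.

Final answer: -3/(z - 1)^2 + 2/(z - 1)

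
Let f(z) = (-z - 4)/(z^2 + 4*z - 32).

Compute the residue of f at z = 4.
-2/3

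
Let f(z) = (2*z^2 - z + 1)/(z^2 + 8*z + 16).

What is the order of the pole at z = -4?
2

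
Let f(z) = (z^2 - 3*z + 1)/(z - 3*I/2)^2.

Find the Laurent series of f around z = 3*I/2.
Put w = z - (3*I/2), i.e. z = w + 3*I/2. The denominator is w^2, so it suffices to rewrite the numerator in powers of w.

P(z) = z^2 - 3*z + 1
P(w + 3*I/2) = -5/4 - 9*I/2 + (-3 + 3*I)*w + w^2

Dividing each term by w^2:
  f = (-5/4 - 9*I/2)/w^2 + (-3 + 3*I)/w + 1

Substituting back w = z - 3*I/2:
  f(z) = (-5/4 - 9*I/2)/(z - 3*I/2)^2 + (-3 + 3*I)/(z - 3*I/2) + 1

The series is finite because the numerator is a polynomial; the negative powers form the principal part, and the coefficient of 1/(z - 3*I/2) gives Res(f, 3*I/2) = -3 + 3*I.

Final answer: (-5/4 - 9*I/2)/(z - 3*I/2)^2 + (-3 + 3*I)/(z - 3*I/2) + 1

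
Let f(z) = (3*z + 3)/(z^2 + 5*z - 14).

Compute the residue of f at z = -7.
Write f(z) = P(z)/Q(z) with P(z) = 3*z + 3 and Q(z) = z^2 + 5*z - 14.
The denominator factors as Q(z) = (z - 2)*(z + 7), so z = -7 is a simple zero of Q and P is analytic there; z = -7 is therefore a simple pole and
  Res(f, z₀) = P(z₀)/Q'(z₀).

Q'(z) = 2*z + 5, so Q'(-7) = -9.
P(-7) = -18.

Res(f, -7) = (-18)/(-9) = 2

Final answer: 2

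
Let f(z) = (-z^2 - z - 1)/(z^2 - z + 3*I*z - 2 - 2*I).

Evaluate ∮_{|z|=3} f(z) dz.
By the residue theorem, ∮_C f(z) dz = 2πi · (sum of the residues of f at the poles inside |z| = 3).

The denominator factors as (z - 1 + I)*(z + 2*I), so the singularities of f are simple poles at z = 1 - I, z = -2*I.
  |1 - I|² = 2 < 9 = 3², so this pole is inside the contour.
  |-2*I|² = 4 < 9 = 3², so this pole is inside the contour.

With P(z) = -z^2 - z - 1 and Q(z) = z^2 - z + 3*I*z - 2 - 2*I, each pole is simple, so Res(f, z₀) = P(z₀)/Q'(z₀) with Q'(z) = 2*z - 1 + 3*I.
  Res(f, 1 - I) = P(1 - I)/Q'(1 - I) = (-2 + 3*I)/(1 + I) = 1/2 + 5*I/2
  Res(f, -2*I) = P(-2*I)/Q'(-2*I) = (3 + 2*I)/(-1 - I) = -5/2 + I/2

Sum of residues inside C: -2 + 3*I
∮_C f(z) dz = 2πi · (-2 + 3*I) = pi*(-6 - 4*I)

Final answer: pi*(-6 - 4*I)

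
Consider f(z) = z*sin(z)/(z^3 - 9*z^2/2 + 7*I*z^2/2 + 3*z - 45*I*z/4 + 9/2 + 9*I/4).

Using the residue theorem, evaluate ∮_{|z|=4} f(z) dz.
pi*(-54/85 - 22*I/85)*sin(3/2 - 3*I) + pi*(54/629 - 46*I/629)*sinh(1/2) + pi*(104/185 + 32*I/185)*sin(3)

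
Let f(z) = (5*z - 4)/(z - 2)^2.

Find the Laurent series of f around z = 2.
6/(z - 2)^2 + 5/(z - 2)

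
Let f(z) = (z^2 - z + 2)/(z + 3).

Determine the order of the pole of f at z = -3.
Factor the denominator:
  z + 3 = (z + 3)

The numerator P(z) = z^2 - z + 2 has P(-3) = 14 ≠ 0, so no factor of (z + 3) cancels.
Near z = -3 we can therefore write f(z) = g(z)/(z + 3) with g analytic at -3 and g(-3) ≠ 0 (g is just the numerator).

Hence z = -3 is a pole of order 1.

Final answer: 1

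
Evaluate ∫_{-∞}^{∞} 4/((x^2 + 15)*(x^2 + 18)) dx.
Let f(z) = 4/((z^2 + 15)*(z^2 + 18)). The denominator has no real zeros and deg Q - deg P = 4 ≥ 2, so the integral of f over the upper semicircle |z| = R tends to 0 as R → ∞. Closing the contour in the upper half-plane,
  ∫_{-∞}^{∞} f(x) dx = 2πi · Σ Res(f, z_k)  over the poles with Im z_k > 0.

Zeros of the denominator: z^2 + 15 = 0 gives z = ±sqrt(15)*I; z^2 + 18 = 0 gives z = ±3*sqrt(2)*I.
Upper half-plane: z = sqrt(15)*I, z = 3*sqrt(2)*I (simple).

Each pole is a simple zero of Q(z) = z^4 + 33*z^2 + 270, so Res(f, z₀) = P(z₀)/Q'(z₀) with P(z) = 4, Q'(z) = 4*z^3 + 66*z:
  Res(f, sqrt(15)*I) = (4)/(6*sqrt(15)*I) = -2*sqrt(15)*I/45
  Res(f, 3*sqrt(2)*I) = (4)/(-18*sqrt(2)*I) = sqrt(2)*I/9

Sum of residues: I*(-2*sqrt(15) + 5*sqrt(2))/45
∫_{-∞}^{∞} f(x) dx = 2πi · (I*(-2*sqrt(15) + 5*sqrt(2))/45) = 2*pi*(-5*sqrt(2) + 2*sqrt(15))/45

Final answer: 2*pi*(-5*sqrt(2) + 2*sqrt(15))/45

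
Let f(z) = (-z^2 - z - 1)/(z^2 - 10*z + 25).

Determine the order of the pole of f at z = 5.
Factor the denominator:
  z^2 - 10*z + 25 = (z - 5)^2

The numerator P(z) = -z^2 - z - 1 has P(5) = -31 ≠ 0, so no factor of (z - 5) cancels.
Near z = 5 we can therefore write f(z) = g(z)/(z - 5)^2 with g analytic at 5 and g(5) ≠ 0 (g is just the numerator).

Hence z = 5 is a pole of order 2.

Final answer: 2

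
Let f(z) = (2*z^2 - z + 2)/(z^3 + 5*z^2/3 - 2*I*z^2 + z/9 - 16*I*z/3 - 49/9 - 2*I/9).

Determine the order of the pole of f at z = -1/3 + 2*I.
Factor the denominator:
  z^3 + 5*z^2/3 - 2*I*z^2 + z/9 - 16*I*z/3 - 49/9 - 2*I/9 = (z + 1/3 - 2*I)*(z - 2/3 - I)*(z + 2 + I)

The numerator P(z) = 2*z^2 - z + 2 has P(-1/3 + 2*I) = -49/9 - 14*I/3 ≠ 0, so no factor of (z + 1/3 - 2*I) cancels.
Near z = -1/3 + 2*I we can therefore write f(z) = g(z)/(z + 1/3 - 2*I) with g analytic at -1/3 + 2*I and g(-1/3 + 2*I) ≠ 0 (g is the numerator divided by the remaining denominator factors).

Hence z = -1/3 + 2*I is a pole of order 1.

Final answer: 1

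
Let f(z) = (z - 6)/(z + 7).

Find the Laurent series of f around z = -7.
-13/(z + 7) + 1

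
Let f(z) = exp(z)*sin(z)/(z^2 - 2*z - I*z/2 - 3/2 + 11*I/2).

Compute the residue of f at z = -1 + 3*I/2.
Write f(z) = P(z)/Q(z) with P(z) = exp(z)*sin(z) and Q(z) = z^2 - 2*z - I*z/2 - 3/2 + 11*I/2.
The denominator factors as Q(z) = (z - 3 + I)*(z + 1 - 3*I/2), so z = -1 + 3*I/2 is a simple zero of Q and P is analytic there; z = -1 + 3*I/2 is therefore a simple pole and
  Res(f, z₀) = P(z₀)/Q'(z₀).

Q'(z) = 2*z - 2 - I/2, so Q'(-1 + 3*I/2) = -4 + 5*I/2.
P(-1 + 3*I/2) = -exp(-1 + 3*I/2)*sin(1 - 3*I/2).

Res(f, -1 + 3*I/2) = (-exp(-1 + 3*I/2)*sin(1 - 3*I/2))/(-4 + 5*I/2) = (16/89 + 10*I/89)*exp(-1 + 3*I/2)*sin(1 - 3*I/2)

Final answer: (16/89 + 10*I/89)*exp(-1 + 3*I/2)*sin(1 - 3*I/2)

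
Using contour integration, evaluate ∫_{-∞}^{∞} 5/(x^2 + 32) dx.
Let f(z) = 5/(z^2 + 32). The denominator has no real zeros and deg Q - deg P = 2 ≥ 2, so the integral of f over the upper semicircle |z| = R tends to 0 as R → ∞. Closing the contour in the upper half-plane,
  ∫_{-∞}^{∞} f(x) dx = 2πi · Σ Res(f, z_k)  over the poles with Im z_k > 0.

Zeros of the denominator: z^2 + 32 = 0 gives z = ±4*sqrt(2)*I.
Upper half-plane: z = 4*sqrt(2)*I (simple).

Each pole is a simple zero of Q(z) = z^2 + 32, so Res(f, z₀) = P(z₀)/Q'(z₀) with P(z) = 5, Q'(z) = 2*z:
  Res(f, 4*sqrt(2)*I) = (5)/(8*sqrt(2)*I) = -5*sqrt(2)*I/16

∫_{-∞}^{∞} f(x) dx = 2πi · (-5*sqrt(2)*I/16) = 5*sqrt(2)*pi/8

Final answer: 5*sqrt(2)*pi/8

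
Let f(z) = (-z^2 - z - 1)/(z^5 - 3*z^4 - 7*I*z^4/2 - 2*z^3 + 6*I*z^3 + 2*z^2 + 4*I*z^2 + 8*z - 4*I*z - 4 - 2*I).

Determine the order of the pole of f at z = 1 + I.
4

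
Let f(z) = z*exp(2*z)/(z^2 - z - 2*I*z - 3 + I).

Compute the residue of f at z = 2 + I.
Write f(z) = P(z)/Q(z) with P(z) = z*exp(2*z) and Q(z) = z^2 - z - 2*I*z - 3 + I.
The denominator factors as Q(z) = (z - 2 - I)*(z + 1 - I), so z = 2 + I is a simple zero of Q and P is analytic there; z = 2 + I is therefore a simple pole and
  Res(f, z₀) = P(z₀)/Q'(z₀).

Q'(z) = 2*z - 1 - 2*I, so Q'(2 + I) = 3.
P(2 + I) = (2 + I)*exp(4 + 2*I).

Res(f, 2 + I) = ((2 + I)*exp(4 + 2*I))/(3) = (2/3 + I/3)*exp(4 + 2*I)

Final answer: (2/3 + I/3)*exp(4 + 2*I)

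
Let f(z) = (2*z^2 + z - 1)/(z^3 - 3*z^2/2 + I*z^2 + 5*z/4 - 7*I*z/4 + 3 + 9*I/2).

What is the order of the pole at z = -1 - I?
Factor the denominator:
  z^3 - 3*z^2/2 + I*z^2 + 5*z/4 - 7*I*z/4 + 3 + 9*I/2 = (z + 1 + I)*(z - 3/2 + 3*I/2)*(z - 1 - 3*I/2)

The numerator P(z) = 2*z^2 + z - 1 has P(-1 - I) = -2 + 3*I ≠ 0, so no factor of (z + 1 + I) cancels.
Near z = -1 - I we can therefore write f(z) = g(z)/(z + 1 + I) with g analytic at -1 - I and g(-1 - I) ≠ 0 (g is the numerator divided by the remaining denominator factors).

Hence z = -1 - I is a pole of order 1.

Final answer: 1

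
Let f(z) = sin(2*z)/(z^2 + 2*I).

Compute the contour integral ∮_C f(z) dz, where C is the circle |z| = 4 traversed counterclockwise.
pi*(-1 + I)*sin(2 - 2*I)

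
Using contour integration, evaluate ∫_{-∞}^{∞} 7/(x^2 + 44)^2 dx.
Let f(z) = 7/(z^2 + 44)^2. The denominator has no real zeros and deg Q - deg P = 4 ≥ 2, so the integral of f over the upper semicircle |z| = R tends to 0 as R → ∞. Closing the contour in the upper half-plane,
  ∫_{-∞}^{∞} f(x) dx = 2πi · Σ Res(f, z_k)  over the poles with Im z_k > 0.

Zeros of the denominator: z^2 + 44 = 0 gives z = ±2*sqrt(11)*I.
Upper half-plane: z = 2*sqrt(11)*I (a pole of order 2).

Write f(z) = g(z)/(z - 2*sqrt(11)*I)^2 with g(z) = 7/(z + 2*sqrt(11)*I)^2. For a double pole, Res(f, z₀) = g'(z₀):
  g'(z) = -14/(z + 2*sqrt(11)*I)^3
  Res(f, 2*sqrt(11)*I) = g'(2*sqrt(11)*I) = -7*sqrt(11)*I/3872

∫_{-∞}^{∞} f(x) dx = 2πi · (-7*sqrt(11)*I/3872) = 7*sqrt(11)*pi/1936

Final answer: 7*sqrt(11)*pi/1936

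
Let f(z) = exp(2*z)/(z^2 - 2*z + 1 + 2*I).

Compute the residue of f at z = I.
Write f(z) = P(z)/Q(z) with P(z) = exp(2*z) and Q(z) = z^2 - 2*z + 1 + 2*I.
The denominator factors as Q(z) = (z - I)*(z - 2 + I), so z = I is a simple zero of Q and P is analytic there; z = I is therefore a simple pole and
  Res(f, z₀) = P(z₀)/Q'(z₀).

Q'(z) = 2*z - 2, so Q'(I) = -2 + 2*I.
P(I) = exp(2*I).

Res(f, I) = (exp(2*I))/(-2 + 2*I) = (-1/4 - I/4)*exp(2*I)

Final answer: (-1/4 - I/4)*exp(2*I)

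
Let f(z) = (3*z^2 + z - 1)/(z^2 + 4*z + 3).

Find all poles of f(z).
The singularities of f are the zeros of the denominator. Factoring,
  z^2 + 4*z + 3 = (z + 1)*(z + 3)
so the candidates are z = -1, z = -3.

Check the numerator P(z) = 3*z^2 + z - 1 at each one:
  P(-1) = 1 ≠ 0, so z = -1 is a (simple) pole.
  P(-3) = 23 ≠ 0, so z = -3 is a (simple) pole.

Poles of f: {-3, -1}

Final answer: {-3, -1}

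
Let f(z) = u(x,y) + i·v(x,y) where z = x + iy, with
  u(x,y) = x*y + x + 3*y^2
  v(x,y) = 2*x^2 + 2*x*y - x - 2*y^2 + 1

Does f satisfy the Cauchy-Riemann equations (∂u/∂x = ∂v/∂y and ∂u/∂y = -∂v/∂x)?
∂u/∂x = y + 1
∂v/∂y = 2*x - 4*y
∂u/∂y = x + 6*y
∂v/∂x = 4*x + 2*y - 1
∂u/∂x ≠ ∂v/∂y and ∂u/∂y ≠ -∂v/∂x; the Cauchy-Riemann equations are not satisfied, so f is not analytic.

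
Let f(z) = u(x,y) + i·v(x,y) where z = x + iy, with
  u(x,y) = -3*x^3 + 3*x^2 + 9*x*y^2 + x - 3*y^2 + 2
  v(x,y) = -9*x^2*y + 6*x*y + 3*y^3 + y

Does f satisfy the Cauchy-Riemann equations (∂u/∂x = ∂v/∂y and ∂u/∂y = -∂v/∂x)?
∂u/∂x = -9*x^2 + 6*x + 9*y^2 + 1
∂v/∂y = -9*x^2 + 6*x + 9*y^2 + 1
∂u/∂y = 18*x*y - 6*y
∂v/∂x = -18*x*y + 6*y
∂u/∂x = ∂v/∂y and ∂u/∂y = -∂v/∂x hold identically; f is analytic.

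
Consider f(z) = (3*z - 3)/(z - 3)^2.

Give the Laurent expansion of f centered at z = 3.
Put w = z - (3), i.e. z = w + 3. The denominator is w^2, so it suffices to rewrite the numerator in powers of w.

P(z) = 3*z - 3
P(w + 3) = 6 + 3*w

Dividing each term by w^2:
  f = 6/w^2 + 3/w

Substituting back w = z - 3:
  f(z) = 6/(z - 3)^2 + 3/(z - 3)

The series is finite because the numerator is a polynomial; the negative powers form the principal part, and the coefficient of 1/(z - 3) gives Res(f, 3) = 3.

Final answer: 6/(z - 3)^2 + 3/(z - 3)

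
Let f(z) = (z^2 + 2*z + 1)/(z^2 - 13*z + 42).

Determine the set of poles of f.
The singularities of f are the zeros of the denominator. Factoring,
  z^2 - 13*z + 42 = (z - 6)*(z - 7)
so the candidates are z = 6, z = 7.

Check the numerator P(z) = z^2 + 2*z + 1 at each one:
  P(6) = 49 ≠ 0, so z = 6 is a (simple) pole.
  P(7) = 64 ≠ 0, so z = 7 is a (simple) pole.

Poles of f: {6, 7}

Final answer: {6, 7}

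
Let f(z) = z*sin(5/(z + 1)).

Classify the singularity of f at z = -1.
Let u = z + 1. Then
  sin(5/u) = Σ_{k≥0} (-1)^k (5)^(2k+1)/((2k+1)!·u^(2k+1)) = 5/u - 125/(6*u^3) + 625/(24*u^5) + ...
which has infinitely many negative powers of u, so sin(5/(z + 1)) has an essential singularity at z = -1.
The extra factor z is a nonzero polynomial; if the product had at most a pole at z = -1, dividing by that polynomial would leave sin(5/(z + 1)) with at most a pole too — contradiction. (Equivalently, the product's Laurent series still has infinitely many negative powers.)
So the singularity is essential.

Final answer: essential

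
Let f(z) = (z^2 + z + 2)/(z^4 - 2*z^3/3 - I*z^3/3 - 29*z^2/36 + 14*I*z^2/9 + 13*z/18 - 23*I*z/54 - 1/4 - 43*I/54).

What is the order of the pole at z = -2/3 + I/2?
Factor the denominator:
  z^4 - 2*z^3/3 - I*z^3/3 - 29*z^2/36 + 14*I*z^2/9 + 13*z/18 - 23*I*z/54 - 1/4 - 43*I/54 = (z + 2/3 - I/2)^2*(z - 1 + 2*I/3)*(z - 1)

The numerator P(z) = z^2 + z + 2 has P(-2/3 + I/2) = 55/36 - I/6 ≠ 0, so no factor of (z + 2/3 - I/2) cancels.
Near z = -2/3 + I/2 we can therefore write f(z) = g(z)/(z + 2/3 - I/2)^2 with g analytic at -2/3 + I/2 and g(-2/3 + I/2) ≠ 0 (g is the numerator divided by the remaining denominator factors).

Hence z = -2/3 + I/2 is a pole of order 2.

Final answer: 2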